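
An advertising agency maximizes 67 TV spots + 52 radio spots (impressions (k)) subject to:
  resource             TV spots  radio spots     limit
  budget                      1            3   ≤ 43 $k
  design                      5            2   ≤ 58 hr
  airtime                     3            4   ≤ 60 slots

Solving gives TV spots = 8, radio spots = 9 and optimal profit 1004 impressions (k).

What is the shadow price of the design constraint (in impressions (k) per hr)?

Check each constraint at x*: budget 35/43 (slack 8); design 58/58 (tight); airtime 60/60 (tight).
Slack constraints have shadow price 0 (complementary slackness).
Dual feasibility on the basic columns requires 5·y_design + 3·y_airtime = 67, 2·y_design + 4·y_airtime = 52.
Solving: y_design = 8, y_airtime = 9.
Shadow price of design = 8.

8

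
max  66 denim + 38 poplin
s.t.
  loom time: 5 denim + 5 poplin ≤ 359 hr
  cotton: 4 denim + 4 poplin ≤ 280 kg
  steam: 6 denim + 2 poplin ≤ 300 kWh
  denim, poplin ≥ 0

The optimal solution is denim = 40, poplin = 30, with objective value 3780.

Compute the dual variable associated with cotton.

6

Check each constraint at x*: loom time 350/359 (slack 9); cotton 280/280 (tight); steam 300/300 (tight).
Since loom time is not tight, its dual is 0.
From A_Bᵀ y = c: 4·y_cotton + 6·y_steam = 66; 4·y_cotton + 2·y_steam = 38.
→ y_cotton = 6 and y_steam = 7.
Shadow price of cotton = 6.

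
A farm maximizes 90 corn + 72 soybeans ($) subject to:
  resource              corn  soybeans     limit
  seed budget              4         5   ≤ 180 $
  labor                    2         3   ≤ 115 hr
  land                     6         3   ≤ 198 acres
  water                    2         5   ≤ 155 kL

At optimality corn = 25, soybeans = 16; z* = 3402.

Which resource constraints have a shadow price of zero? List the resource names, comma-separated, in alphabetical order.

seed budget: 180/180 (binding)
labor: 98/115 (slack 17)
land: 198/198 (binding)
water: 130/155 (slack 25)
By complementary slackness, a constraint with positive slack has shadow price 0 → labor, water.

labor, water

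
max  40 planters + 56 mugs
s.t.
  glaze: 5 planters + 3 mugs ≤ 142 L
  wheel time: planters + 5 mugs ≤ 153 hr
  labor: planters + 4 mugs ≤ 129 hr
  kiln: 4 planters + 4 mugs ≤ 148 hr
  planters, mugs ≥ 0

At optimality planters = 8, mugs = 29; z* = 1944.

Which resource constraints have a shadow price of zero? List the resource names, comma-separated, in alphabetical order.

glaze, labor

glaze: 127/142 (slack 15)
wheel time: 153/153 (binding)
labor: 124/129 (slack 5)
kiln: 148/148 (binding)
By complementary slackness, a constraint with positive slack has shadow price 0 → glaze, labor.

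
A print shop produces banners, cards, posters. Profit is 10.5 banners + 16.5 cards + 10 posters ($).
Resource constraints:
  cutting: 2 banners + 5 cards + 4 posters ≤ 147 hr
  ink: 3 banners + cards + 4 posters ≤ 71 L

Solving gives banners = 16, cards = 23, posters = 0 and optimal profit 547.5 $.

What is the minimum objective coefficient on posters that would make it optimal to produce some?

18

Both cutting and ink are binding at x*.
Dual feasibility on the basic columns requires 2·y_cutting + 3·y_ink = 10.5, 5·y_cutting + 1·y_ink = 16.5.
Solving: y_cutting = 3, y_ink = 1.5.
posters enters the basis when its profit ≥ yᵀa₃ = 3·4 + 1.5·4 = 18.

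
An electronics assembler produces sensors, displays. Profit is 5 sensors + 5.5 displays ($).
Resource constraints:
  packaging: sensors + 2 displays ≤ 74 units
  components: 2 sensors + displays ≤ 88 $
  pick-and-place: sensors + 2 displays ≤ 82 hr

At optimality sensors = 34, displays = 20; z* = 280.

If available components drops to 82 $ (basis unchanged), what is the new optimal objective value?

271

At the optimum: packaging uses 74 of 74 (binding); components uses 88 of 88 (binding); pick-and-place uses 74 of 82 (slack = 8).
By complementary slackness, y = 0 for the non-binding constraint.
The binding rows give the dual system: 1·y_packaging + 2·y_components = 5 and 2·y_packaging + 1·y_components = 5.5.
This yields shadow prices y_packaging = 2, y_components = 1.5.
Δz = y_components·Δb = 1.5 × (-6) = -9, so new z* = 280 − 9 = 271.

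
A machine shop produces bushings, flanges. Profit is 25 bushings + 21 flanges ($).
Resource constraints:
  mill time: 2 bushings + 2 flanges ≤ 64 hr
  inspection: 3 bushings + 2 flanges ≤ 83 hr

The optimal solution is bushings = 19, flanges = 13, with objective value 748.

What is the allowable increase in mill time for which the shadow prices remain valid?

19

Binding constraints: mill time, inspection. The basis is B = [[2,2],[3,2]] with det -2.
Per unit increase in mill time, x* moves by d = (-1, 1.5).
The basis stays optimal until bushings reaches 0; allowable increase = 19 hr.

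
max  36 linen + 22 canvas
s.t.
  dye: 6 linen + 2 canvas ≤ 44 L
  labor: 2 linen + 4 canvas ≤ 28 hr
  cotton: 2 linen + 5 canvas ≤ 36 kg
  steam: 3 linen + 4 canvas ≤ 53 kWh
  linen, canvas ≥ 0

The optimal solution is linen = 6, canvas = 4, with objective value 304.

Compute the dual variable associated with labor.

Check each constraint at x*: dye 44/44 (tight); labor 28/28 (tight); cotton 32/36 (slack 4); steam 34/53 (slack 19).
By complementary slackness, y = 0 for the non-binding constraints.
Dual feasibility on the basic columns requires 6·y_dye + 2·y_labor = 36, 2·y_dye + 4·y_labor = 22.
→ y_dye = 5 and y_labor = 3.
Shadow price of labor = 3.

3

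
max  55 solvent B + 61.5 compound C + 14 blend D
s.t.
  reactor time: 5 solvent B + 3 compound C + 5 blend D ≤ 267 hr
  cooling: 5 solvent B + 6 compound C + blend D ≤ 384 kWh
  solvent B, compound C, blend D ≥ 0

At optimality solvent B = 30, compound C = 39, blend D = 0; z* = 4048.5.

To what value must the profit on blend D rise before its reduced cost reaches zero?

At the optimum: reactor time uses 267 of 267 (binding); cooling uses 384 of 384 (binding).
Dual feasibility on the basic columns requires 5·y_reactor time + 5·y_cooling = 55, 3·y_reactor time + 6·y_cooling = 61.5.
Solving: y_reactor time = 1.5, y_cooling = 9.5.
blend D enters the basis when its profit ≥ yᵀa₃ = 1.5·5 + 9.5·1 = 17.

17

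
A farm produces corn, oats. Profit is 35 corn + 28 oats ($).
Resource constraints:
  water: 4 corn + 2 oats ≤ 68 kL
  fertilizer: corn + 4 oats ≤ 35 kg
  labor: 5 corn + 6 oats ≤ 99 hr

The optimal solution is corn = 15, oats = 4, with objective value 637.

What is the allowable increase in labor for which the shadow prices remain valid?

Binding constraints: water, labor. The basis is B = [[4,2],[5,6]] with det 14.
Per unit increase in labor, x* moves by d = (-0.1429, 0.2857).
The basis stays optimal until fertilizer becomes binding; allowable increase = 4 hr.

4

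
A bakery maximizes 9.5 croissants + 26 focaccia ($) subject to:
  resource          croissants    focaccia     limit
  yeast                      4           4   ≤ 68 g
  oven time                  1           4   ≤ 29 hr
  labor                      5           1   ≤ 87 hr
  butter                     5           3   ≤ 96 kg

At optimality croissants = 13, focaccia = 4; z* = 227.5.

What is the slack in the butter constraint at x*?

19

butter used = 5·13 + 3·4 = 77; slack = 96 − 77 = 19.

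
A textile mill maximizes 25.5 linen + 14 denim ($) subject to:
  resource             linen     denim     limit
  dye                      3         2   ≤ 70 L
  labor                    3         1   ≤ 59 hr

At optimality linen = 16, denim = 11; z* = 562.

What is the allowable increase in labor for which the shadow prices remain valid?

11

Binding constraints: dye, labor. The basis is B = [[3,2],[3,1]] with det -3.
Per unit increase in labor, x* moves by d = (0.6667, -1).
The basis stays optimal until denim reaches 0; allowable increase = 11 hr.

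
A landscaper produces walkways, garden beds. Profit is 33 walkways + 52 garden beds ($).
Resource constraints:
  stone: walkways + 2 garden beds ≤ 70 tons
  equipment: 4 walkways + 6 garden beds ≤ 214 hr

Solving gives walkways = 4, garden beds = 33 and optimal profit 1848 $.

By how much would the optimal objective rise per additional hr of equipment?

At the optimum: stone uses 70 of 70 (binding); equipment uses 214 of 214 (binding).
The binding rows give the dual system: 1·y_stone + 4·y_equipment = 33 and 2·y_stone + 6·y_equipment = 52.
→ y_stone = 5 and y_equipment = 7.
Shadow price of equipment = 7.

7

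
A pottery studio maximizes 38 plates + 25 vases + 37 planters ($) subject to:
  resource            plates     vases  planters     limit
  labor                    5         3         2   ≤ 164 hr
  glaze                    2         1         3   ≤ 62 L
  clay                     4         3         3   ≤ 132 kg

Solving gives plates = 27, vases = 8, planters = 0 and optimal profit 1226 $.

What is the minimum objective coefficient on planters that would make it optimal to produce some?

39

Binding: glaze and clay. Non-binding: labor (5 unused).
Slack constraints have shadow price 0 (complementary slackness).
Dual feasibility on the basic columns requires 2·y_glaze + 4·y_clay = 38, 1·y_glaze + 3·y_clay = 25.
This yields shadow prices y_glaze = 7, y_clay = 6.
planters enters the basis when its profit ≥ yᵀa₃ = 7·3 + 6·3 = 39.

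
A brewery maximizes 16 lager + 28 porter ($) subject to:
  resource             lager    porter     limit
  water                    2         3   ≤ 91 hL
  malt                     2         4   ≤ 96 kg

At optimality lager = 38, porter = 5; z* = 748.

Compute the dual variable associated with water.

4

Check each constraint at x*: water 91/91 (tight); malt 96/96 (tight).
From A_Bᵀ y = c: 2·y_water + 2·y_malt = 16; 3·y_water + 4·y_malt = 28.
Solving: y_water = 4, y_malt = 4.
Shadow price of water = 4.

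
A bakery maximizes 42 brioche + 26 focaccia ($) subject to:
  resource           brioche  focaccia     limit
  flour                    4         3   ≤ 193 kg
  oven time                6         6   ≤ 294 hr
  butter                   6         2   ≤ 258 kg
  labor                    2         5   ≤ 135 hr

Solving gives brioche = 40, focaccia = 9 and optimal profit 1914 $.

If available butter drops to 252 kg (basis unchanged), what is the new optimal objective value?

At the optimum: flour uses 187 of 193 (slack = 6); oven time uses 294 of 294 (binding); butter uses 258 of 258 (binding); labor uses 125 of 135 (slack = 10).
By complementary slackness, y = 0 for the non-binding constraints.
The binding rows give the dual system: 6·y_oven time + 6·y_butter = 42 and 6·y_oven time + 2·y_butter = 26.
→ y_oven time = 3 and y_butter = 4.
Δz = y_butter·Δb = 4 × (-6) = -24, so new z* = 1914 − 24 = 1890.

1890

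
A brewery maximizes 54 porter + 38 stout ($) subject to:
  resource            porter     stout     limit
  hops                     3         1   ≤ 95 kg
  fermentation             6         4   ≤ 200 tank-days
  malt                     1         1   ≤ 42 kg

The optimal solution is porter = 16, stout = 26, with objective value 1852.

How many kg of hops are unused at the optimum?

hops used = 3·16 + 1·26 = 74; slack = 95 − 74 = 21.

21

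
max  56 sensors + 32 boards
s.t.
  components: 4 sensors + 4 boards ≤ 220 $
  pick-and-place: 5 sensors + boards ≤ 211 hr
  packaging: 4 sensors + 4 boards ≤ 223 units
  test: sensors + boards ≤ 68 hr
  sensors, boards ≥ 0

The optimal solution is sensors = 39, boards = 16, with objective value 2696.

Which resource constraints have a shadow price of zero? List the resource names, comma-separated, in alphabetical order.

components: 220/220 (binding)
pick-and-place: 211/211 (binding)
packaging: 220/223 (slack 3)
test: 55/68 (slack 13)
By complementary slackness, a constraint with positive slack has shadow price 0 → packaging, test.

packaging, test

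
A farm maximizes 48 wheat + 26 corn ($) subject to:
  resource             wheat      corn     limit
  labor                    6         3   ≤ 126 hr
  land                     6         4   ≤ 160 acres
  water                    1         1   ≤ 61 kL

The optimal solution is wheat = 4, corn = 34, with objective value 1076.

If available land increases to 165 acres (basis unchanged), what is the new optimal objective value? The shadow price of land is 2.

1086

Δb = 5, so new z* = 1076 + (2)·(5) = 1076 + 10 = 1086.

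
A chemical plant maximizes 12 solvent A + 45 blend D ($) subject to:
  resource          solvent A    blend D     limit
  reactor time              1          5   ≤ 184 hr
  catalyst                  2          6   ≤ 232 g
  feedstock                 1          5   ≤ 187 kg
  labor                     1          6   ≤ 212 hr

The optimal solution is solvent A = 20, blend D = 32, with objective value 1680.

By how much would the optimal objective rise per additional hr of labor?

3

At the optimum: reactor time uses 180 of 184 (slack = 4); catalyst uses 232 of 232 (binding); feedstock uses 180 of 187 (slack = 7); labor uses 212 of 212 (binding).
Since reactor time, feedstock are not tight, their duals are 0.
The binding rows give the dual system: 2·y_catalyst + 1·y_labor = 12 and 6·y_catalyst + 6·y_labor = 45.
This yields shadow prices y_catalyst = 4.5, y_labor = 3.
Shadow price of labor = 3.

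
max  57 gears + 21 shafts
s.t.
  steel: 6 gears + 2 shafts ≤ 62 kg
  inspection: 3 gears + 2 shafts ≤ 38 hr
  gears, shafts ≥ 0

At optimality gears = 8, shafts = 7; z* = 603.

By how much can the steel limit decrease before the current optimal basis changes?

Binding constraints: steel, inspection. The basis is B = [[6,2],[3,2]] with det 6.
Per unit decrease in steel, x* moves by d = (-0.3333, 0.5).
The basis stays optimal until gears reaches 0; allowable decrease = 24 kg.

24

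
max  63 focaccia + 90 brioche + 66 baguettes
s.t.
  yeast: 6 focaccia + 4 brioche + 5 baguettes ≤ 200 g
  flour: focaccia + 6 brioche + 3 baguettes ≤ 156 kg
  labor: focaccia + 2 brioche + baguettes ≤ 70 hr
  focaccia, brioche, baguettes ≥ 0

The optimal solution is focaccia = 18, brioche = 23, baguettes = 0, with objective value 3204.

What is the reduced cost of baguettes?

Binding: yeast and flour. Non-binding: labor (6 unused).
Since labor is not tight, its dual is 0.
From A_Bᵀ y = c: 6·y_yeast + 1·y_flour = 63; 4·y_yeast + 6·y_flour = 90.
This yields shadow prices y_yeast = 9, y_flour = 9.
Reduced cost of baguettes: c₃ − yᵀa₃ = 66 − (9·5 + 9·3) = 66 − 72 = -6.

-6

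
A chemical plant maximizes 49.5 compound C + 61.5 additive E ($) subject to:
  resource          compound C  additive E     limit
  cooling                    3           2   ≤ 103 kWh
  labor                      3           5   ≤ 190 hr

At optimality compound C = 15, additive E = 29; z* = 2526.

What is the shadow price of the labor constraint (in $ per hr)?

9.5

At the optimum: cooling uses 103 of 103 (binding); labor uses 190 of 190 (binding).
The binding rows give the dual system: 3·y_cooling + 3·y_labor = 49.5 and 2·y_cooling + 5·y_labor = 61.5.
This yields shadow prices y_cooling = 7, y_labor = 9.5.
Shadow price of labor = 9.5.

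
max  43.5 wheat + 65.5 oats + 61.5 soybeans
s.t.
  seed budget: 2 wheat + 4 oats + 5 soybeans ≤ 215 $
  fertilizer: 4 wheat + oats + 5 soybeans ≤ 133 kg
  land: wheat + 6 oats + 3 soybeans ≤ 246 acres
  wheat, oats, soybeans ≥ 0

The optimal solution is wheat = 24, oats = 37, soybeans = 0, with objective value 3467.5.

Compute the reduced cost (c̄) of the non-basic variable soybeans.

Check each constraint at x*: seed budget 196/215 (slack 19); fertilizer 133/133 (tight); land 246/246 (tight).
Since seed budget is not tight, its dual is 0.
From A_Bᵀ y = c: 4·y_fertilizer + 1·y_land = 43.5; 1·y_fertilizer + 6·y_land = 65.5.
→ y_fertilizer = 8.5 and y_land = 9.5.
Reduced cost of soybeans: c₃ − yᵀa₃ = 61.5 − (8.5·5 + 9.5·3) = 61.5 − 71 = -9.5.

-9.5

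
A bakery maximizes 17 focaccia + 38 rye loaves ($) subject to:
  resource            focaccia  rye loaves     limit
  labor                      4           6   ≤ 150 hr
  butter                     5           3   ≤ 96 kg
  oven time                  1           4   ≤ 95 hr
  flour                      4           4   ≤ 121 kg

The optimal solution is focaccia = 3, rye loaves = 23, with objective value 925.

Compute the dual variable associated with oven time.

Binding: labor and oven time. Non-binding: butter (12 unused), flour (17 unused).
Slack constraints have shadow price 0 (complementary slackness).
Dual feasibility on the basic columns requires 4·y_labor + 1·y_oven time = 17, 6·y_labor + 4·y_oven time = 38.
Solving: y_labor = 3, y_oven time = 5.
Shadow price of oven time = 5.

5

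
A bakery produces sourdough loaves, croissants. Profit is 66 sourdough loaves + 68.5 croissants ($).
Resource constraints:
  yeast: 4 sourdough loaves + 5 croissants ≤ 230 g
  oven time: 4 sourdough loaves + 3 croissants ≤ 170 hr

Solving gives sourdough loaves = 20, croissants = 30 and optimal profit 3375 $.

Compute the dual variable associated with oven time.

7

At the optimum: yeast uses 230 of 230 (binding); oven time uses 170 of 170 (binding).
Dual feasibility on the basic columns requires 4·y_yeast + 4·y_oven time = 66, 5·y_yeast + 3·y_oven time = 68.5.
→ y_yeast = 9.5 and y_oven time = 7.
Shadow price of oven time = 7.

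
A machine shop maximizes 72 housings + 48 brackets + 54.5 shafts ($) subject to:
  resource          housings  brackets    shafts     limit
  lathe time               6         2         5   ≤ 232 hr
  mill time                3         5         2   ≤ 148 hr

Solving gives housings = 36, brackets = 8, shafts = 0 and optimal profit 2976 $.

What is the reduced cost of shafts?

At the optimum: lathe time uses 232 of 232 (binding); mill time uses 148 of 148 (binding).
The binding rows give the dual system: 6·y_lathe time + 3·y_mill time = 72 and 2·y_lathe time + 5·y_mill time = 48.
→ y_lathe time = 9 and y_mill time = 6.
Reduced cost of shafts: c₃ − yᵀa₃ = 54.5 − (9·5 + 6·2) = 54.5 − 57 = -2.5.

-2.5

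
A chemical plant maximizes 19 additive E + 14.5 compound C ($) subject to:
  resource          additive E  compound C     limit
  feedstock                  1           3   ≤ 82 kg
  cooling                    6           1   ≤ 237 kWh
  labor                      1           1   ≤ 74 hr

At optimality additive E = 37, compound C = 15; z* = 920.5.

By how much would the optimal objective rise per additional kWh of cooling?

2.5

Binding: feedstock and cooling. Non-binding: labor (22 unused).
By complementary slackness, y = 0 for the non-binding constraint.
From A_Bᵀ y = c: 1·y_feedstock + 6·y_cooling = 19; 3·y_feedstock + 1·y_cooling = 14.5.
→ y_feedstock = 4 and y_cooling = 2.5.
Shadow price of cooling = 2.5.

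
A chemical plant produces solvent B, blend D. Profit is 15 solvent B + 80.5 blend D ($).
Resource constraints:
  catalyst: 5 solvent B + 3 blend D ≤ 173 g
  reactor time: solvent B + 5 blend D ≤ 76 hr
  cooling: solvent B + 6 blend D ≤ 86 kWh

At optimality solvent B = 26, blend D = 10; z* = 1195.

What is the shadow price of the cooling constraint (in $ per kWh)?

5.5

Binding: reactor time and cooling. Non-binding: catalyst (13 unused).
Since catalyst is not tight, its dual is 0.
The binding rows give the dual system: 1·y_reactor time + 1·y_cooling = 15 and 5·y_reactor time + 6·y_cooling = 80.5.
This yields shadow prices y_reactor time = 9.5, y_cooling = 5.5.
Shadow price of cooling = 5.5.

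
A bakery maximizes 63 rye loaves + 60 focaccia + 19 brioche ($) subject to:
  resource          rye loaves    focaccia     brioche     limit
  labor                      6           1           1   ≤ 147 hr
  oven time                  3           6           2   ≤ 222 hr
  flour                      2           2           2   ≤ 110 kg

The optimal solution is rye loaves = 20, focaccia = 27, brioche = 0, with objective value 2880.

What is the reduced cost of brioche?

-5

At the optimum: labor uses 147 of 147 (binding); oven time uses 222 of 222 (binding); flour uses 94 of 110 (slack = 16).
By complementary slackness, y = 0 for the non-binding constraint.
From A_Bᵀ y = c: 6·y_labor + 3·y_oven time = 63; 1·y_labor + 6·y_oven time = 60.
→ y_labor = 6 and y_oven time = 9.
Reduced cost of brioche: c₃ − yᵀa₃ = 19 − (6·1 + 9·2) = 19 − 24 = -5.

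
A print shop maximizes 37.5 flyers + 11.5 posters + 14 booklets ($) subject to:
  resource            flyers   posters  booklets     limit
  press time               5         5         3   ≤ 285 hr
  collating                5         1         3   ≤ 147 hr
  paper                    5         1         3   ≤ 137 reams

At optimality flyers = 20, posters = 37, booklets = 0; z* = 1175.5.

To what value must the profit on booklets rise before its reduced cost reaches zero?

22.5

Binding: press time and paper. Non-binding: collating (10 unused).
Since collating is not tight, its dual is 0.
Dual feasibility on the basic columns requires 5·y_press time + 5·y_paper = 37.5, 5·y_press time + 1·y_paper = 11.5.
→ y_press time = 1 and y_paper = 6.5.
booklets enters the basis when its profit ≥ yᵀa₃ = 1·3 + 6.5·3 = 22.5.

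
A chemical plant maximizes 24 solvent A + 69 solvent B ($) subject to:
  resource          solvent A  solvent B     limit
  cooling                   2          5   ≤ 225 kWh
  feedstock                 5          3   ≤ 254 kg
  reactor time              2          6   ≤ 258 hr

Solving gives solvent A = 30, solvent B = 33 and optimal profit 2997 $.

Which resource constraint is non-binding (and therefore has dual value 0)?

feedstock

cooling: 225/225 (binding)
feedstock: 249/254 (slack 5)
reactor time: 258/258 (binding)
By complementary slackness, a constraint with positive slack has shadow price 0 → feedstock.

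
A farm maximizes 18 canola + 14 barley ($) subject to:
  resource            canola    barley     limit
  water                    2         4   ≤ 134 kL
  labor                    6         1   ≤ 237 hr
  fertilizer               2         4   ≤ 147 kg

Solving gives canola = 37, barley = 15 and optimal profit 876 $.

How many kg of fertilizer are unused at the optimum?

13

fertilizer used = 2·37 + 4·15 = 134; slack = 147 − 134 = 13.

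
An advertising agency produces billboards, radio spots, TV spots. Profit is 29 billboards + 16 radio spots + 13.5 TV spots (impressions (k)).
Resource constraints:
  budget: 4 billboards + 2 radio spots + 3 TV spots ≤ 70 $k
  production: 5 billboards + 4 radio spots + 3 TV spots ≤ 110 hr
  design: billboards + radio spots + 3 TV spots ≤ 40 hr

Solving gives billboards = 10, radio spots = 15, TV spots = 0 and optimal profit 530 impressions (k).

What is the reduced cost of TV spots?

Check each constraint at x*: budget 70/70 (tight); production 110/110 (tight); design 25/40 (slack 15).
Since design is not tight, its dual is 0.
Dual feasibility on the basic columns requires 4·y_budget + 5·y_production = 29, 2·y_budget + 4·y_production = 16.
Solving: y_budget = 6, y_production = 1.
Reduced cost of TV spots: c₃ − yᵀa₃ = 13.5 − (6·3 + 1·3) = 13.5 − 21 = -7.5.

-7.5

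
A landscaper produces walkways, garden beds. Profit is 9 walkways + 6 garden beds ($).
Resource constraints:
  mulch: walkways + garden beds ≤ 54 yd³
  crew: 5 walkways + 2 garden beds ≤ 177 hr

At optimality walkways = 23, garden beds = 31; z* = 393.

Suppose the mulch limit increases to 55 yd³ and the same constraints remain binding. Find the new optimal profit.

397

Check each constraint at x*: mulch 54/54 (tight); crew 177/177 (tight).
The binding rows give the dual system: 1·y_mulch + 5·y_crew = 9 and 1·y_mulch + 2·y_crew = 6.
This yields shadow prices y_mulch = 4, y_crew = 1.
Δz = y_mulch·Δb = 4 × (1) = 4, so new z* = 393 + 4 = 397.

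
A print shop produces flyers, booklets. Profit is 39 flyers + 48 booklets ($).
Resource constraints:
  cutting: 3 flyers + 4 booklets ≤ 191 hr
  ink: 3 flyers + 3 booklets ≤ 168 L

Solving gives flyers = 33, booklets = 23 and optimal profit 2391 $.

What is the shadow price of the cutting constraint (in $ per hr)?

9

Check each constraint at x*: cutting 191/191 (tight); ink 168/168 (tight).
The binding rows give the dual system: 3·y_cutting + 3·y_ink = 39 and 4·y_cutting + 3·y_ink = 48.
→ y_cutting = 9 and y_ink = 4.
Shadow price of cutting = 9.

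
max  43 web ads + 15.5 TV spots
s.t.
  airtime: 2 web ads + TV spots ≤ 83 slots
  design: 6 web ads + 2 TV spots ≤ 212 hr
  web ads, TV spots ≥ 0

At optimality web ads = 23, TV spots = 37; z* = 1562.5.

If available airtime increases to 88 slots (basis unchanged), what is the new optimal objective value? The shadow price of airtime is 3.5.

Δb = 5, so new z* = 1562.5 + (3.5)·(5) = 1562.5 + 17.5 = 1580.

1580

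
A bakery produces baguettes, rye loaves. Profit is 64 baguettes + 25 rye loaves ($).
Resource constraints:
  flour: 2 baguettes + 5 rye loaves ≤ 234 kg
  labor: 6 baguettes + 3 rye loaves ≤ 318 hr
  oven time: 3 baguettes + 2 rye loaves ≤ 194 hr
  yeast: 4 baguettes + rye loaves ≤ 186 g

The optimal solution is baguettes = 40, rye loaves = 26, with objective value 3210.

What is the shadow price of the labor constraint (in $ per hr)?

Binding: labor and yeast. Non-binding: flour (24 unused), oven time (22 unused).
By complementary slackness, y = 0 for the non-binding constraints.
From A_Bᵀ y = c: 6·y_labor + 4·y_yeast = 64; 3·y_labor + 1·y_yeast = 25.
Solving: y_labor = 6, y_yeast = 7.
Shadow price of labor = 6.

6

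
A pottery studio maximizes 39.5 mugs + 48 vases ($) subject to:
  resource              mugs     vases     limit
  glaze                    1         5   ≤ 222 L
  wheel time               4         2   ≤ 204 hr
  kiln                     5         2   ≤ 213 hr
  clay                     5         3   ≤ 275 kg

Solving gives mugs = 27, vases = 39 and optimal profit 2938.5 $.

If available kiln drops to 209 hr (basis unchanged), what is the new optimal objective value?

2912.5

Binding: glaze and kiln. Non-binding: wheel time (18 unused), clay (23 unused).
Slack constraints have shadow price 0 (complementary slackness).
From A_Bᵀ y = c: 1·y_glaze + 5·y_kiln = 39.5; 5·y_glaze + 2·y_kiln = 48.
Solving: y_glaze = 7, y_kiln = 6.5.
Δz = y_kiln·Δb = 6.5 × (-4) = -26, so new z* = 2938.5 − 26 = 2912.5.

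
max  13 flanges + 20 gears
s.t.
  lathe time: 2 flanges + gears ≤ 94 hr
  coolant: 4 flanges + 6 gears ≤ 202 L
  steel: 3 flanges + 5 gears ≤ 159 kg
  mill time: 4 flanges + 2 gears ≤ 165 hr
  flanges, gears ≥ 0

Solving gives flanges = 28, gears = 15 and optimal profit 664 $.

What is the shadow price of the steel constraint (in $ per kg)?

Check each constraint at x*: lathe time 71/94 (slack 23); coolant 202/202 (tight); steel 159/159 (tight); mill time 142/165 (slack 23).
Since lathe time, mill time are not tight, their duals are 0.
The binding rows give the dual system: 4·y_coolant + 3·y_steel = 13 and 6·y_coolant + 5·y_steel = 20.
This yields shadow prices y_coolant = 2.5, y_steel = 1.
Shadow price of steel = 1.

1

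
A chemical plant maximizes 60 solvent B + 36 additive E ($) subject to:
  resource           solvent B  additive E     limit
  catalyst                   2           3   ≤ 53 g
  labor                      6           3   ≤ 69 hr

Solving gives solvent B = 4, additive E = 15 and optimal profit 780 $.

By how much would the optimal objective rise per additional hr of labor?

9

Both catalyst and labor are binding at x*.
From A_Bᵀ y = c: 2·y_catalyst + 6·y_labor = 60; 3·y_catalyst + 3·y_labor = 36.
This yields shadow prices y_catalyst = 3, y_labor = 9.
Shadow price of labor = 9.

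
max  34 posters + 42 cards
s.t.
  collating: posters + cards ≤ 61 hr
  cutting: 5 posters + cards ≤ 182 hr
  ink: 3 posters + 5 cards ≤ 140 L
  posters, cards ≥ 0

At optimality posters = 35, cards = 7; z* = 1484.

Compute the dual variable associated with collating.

0

Binding: cutting and ink. Non-binding: collating (19 unused).
Since collating is not tight, its dual is 0.
Dual feasibility on the basic columns requires 5·y_cutting + 3·y_ink = 34, 1·y_cutting + 5·y_ink = 42.
→ y_cutting = 2 and y_ink = 8.
Shadow price of collating = 0.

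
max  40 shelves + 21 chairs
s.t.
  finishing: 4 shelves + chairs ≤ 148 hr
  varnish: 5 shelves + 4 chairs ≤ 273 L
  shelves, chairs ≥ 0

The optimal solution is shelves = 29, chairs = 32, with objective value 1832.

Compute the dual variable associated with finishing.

5

Check each constraint at x*: finishing 148/148 (tight); varnish 273/273 (tight).
The binding rows give the dual system: 4·y_finishing + 5·y_varnish = 40 and 1·y_finishing + 4·y_varnish = 21.
→ y_finishing = 5 and y_varnish = 4.
Shadow price of finishing = 5.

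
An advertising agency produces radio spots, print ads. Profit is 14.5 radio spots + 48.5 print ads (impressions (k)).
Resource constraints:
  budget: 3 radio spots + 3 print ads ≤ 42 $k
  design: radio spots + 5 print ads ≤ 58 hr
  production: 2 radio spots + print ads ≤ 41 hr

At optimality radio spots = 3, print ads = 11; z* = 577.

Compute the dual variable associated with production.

0

At the optimum: budget uses 42 of 42 (binding); design uses 58 of 58 (binding); production uses 17 of 41 (slack = 24).
By complementary slackness, y = 0 for the non-binding constraint.
The binding rows give the dual system: 3·y_budget + 1·y_design = 14.5 and 3·y_budget + 5·y_design = 48.5.
→ y_budget = 2 and y_design = 8.5.
Shadow price of production = 0.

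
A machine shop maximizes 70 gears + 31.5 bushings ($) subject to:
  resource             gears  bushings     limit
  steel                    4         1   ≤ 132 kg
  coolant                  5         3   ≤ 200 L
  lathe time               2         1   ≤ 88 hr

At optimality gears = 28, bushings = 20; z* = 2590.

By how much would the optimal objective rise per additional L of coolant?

8

Binding: steel and coolant. Non-binding: lathe time (12 unused).
Since lathe time is not tight, its dual is 0.
Dual feasibility on the basic columns requires 4·y_steel + 5·y_coolant = 70, 1·y_steel + 3·y_coolant = 31.5.
→ y_steel = 7.5 and y_coolant = 8.
Shadow price of coolant = 8.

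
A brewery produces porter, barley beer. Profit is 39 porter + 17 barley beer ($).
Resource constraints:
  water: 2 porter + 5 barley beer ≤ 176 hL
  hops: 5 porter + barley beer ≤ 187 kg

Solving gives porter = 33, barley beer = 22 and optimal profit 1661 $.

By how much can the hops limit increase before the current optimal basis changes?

Binding constraints: water, hops. The basis is B = [[2,5],[5,1]] with det -23.
Per unit increase in hops, x* moves by d = (0.2174, -0.087).
The basis stays optimal until barley beer reaches 0; allowable increase = 253 kg.

253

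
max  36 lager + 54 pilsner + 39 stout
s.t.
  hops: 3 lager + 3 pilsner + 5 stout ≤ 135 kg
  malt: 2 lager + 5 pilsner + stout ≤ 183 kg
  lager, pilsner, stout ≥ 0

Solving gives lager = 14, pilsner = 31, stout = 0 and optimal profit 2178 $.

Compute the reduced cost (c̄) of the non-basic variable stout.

-7

Both hops and malt are binding at x*.
From A_Bᵀ y = c: 3·y_hops + 2·y_malt = 36; 3·y_hops + 5·y_malt = 54.
→ y_hops = 8 and y_malt = 6.
Reduced cost of stout: c₃ − yᵀa₃ = 39 − (8·5 + 6·1) = 39 − 46 = -7.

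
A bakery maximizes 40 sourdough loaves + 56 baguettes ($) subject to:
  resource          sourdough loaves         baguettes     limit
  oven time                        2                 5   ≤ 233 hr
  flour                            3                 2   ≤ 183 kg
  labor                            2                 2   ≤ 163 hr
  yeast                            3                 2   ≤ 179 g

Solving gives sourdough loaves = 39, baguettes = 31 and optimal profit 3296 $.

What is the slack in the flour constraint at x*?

flour used = 3·39 + 2·31 = 179; slack = 183 − 179 = 4.

4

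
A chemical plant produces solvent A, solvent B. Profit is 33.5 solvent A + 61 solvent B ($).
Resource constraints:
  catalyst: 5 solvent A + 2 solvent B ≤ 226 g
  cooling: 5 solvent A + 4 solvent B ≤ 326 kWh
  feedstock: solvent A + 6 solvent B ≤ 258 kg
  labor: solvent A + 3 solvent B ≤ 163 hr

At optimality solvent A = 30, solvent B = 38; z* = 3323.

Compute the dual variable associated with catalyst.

Binding: catalyst and feedstock. Non-binding: cooling (24 unused), labor (19 unused).
Since cooling, labor are not tight, their duals are 0.
The binding rows give the dual system: 5·y_catalyst + 1·y_feedstock = 33.5 and 2·y_catalyst + 6·y_feedstock = 61.
Solving: y_catalyst = 5, y_feedstock = 8.5.
Shadow price of catalyst = 5.

5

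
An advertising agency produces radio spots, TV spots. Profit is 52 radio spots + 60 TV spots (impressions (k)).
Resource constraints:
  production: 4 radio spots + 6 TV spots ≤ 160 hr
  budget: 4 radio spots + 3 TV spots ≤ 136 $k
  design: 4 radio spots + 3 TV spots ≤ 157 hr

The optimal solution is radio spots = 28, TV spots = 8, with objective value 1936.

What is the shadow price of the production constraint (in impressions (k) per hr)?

Binding: production and budget. Non-binding: design (21 unused).
Since design is not tight, its dual is 0.
From A_Bᵀ y = c: 4·y_production + 4·y_budget = 52; 6·y_production + 3·y_budget = 60.
Solving: y_production = 7, y_budget = 6.
Shadow price of production = 7.

7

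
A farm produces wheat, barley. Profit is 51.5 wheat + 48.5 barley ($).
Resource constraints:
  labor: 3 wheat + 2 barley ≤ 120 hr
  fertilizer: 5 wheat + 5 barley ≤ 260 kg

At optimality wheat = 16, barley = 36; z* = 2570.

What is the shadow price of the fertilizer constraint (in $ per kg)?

8.5

Check each constraint at x*: labor 120/120 (tight); fertilizer 260/260 (tight).
The binding rows give the dual system: 3·y_labor + 5·y_fertilizer = 51.5 and 2·y_labor + 5·y_fertilizer = 48.5.
→ y_labor = 3 and y_fertilizer = 8.5.
Shadow price of fertilizer = 8.5.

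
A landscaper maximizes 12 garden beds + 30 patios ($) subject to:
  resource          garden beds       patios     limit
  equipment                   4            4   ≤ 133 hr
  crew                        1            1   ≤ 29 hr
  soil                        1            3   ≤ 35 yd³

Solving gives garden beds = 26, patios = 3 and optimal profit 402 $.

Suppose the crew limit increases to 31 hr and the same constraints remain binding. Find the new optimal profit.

Check each constraint at x*: equipment 116/133 (slack 17); crew 29/29 (tight); soil 35/35 (tight).
Since equipment is not tight, its dual is 0.
Dual feasibility on the basic columns requires 1·y_crew + 1·y_soil = 12, 1·y_crew + 3·y_soil = 30.
Solving: y_crew = 3, y_soil = 9.
Δz = y_crew·Δb = 3 × (2) = 6, so new z* = 402 + 6 = 408.

408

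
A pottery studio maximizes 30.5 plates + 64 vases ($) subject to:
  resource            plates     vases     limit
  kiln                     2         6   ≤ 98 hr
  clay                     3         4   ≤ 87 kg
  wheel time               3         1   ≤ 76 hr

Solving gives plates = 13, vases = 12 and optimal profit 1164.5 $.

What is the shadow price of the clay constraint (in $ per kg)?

At the optimum: kiln uses 98 of 98 (binding); clay uses 87 of 87 (binding); wheel time uses 51 of 76 (slack = 25).
Slack constraints have shadow price 0 (complementary slackness).
Dual feasibility on the basic columns requires 2·y_kiln + 3·y_clay = 30.5, 6·y_kiln + 4·y_clay = 64.
→ y_kiln = 7 and y_clay = 5.5.
Shadow price of clay = 5.5.

5.5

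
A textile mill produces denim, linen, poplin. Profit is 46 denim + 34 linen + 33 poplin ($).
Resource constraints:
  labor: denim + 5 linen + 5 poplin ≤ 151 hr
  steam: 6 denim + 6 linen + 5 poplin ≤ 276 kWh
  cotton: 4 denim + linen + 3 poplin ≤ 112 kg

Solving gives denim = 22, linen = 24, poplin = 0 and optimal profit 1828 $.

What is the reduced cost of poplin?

-4

Binding: steam and cotton. Non-binding: labor (9 unused).
Since labor is not tight, its dual is 0.
The binding rows give the dual system: 6·y_steam + 4·y_cotton = 46 and 6·y_steam + 1·y_cotton = 34.
→ y_steam = 5 and y_cotton = 4.
Reduced cost of poplin: c₃ − yᵀa₃ = 33 − (5·5 + 4·3) = 33 − 37 = -4.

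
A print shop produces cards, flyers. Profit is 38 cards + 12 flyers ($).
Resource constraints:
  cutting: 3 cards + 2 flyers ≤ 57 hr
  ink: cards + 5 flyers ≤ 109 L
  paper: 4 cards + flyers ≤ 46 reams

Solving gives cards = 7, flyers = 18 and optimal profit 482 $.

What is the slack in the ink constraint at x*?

ink used = 1·7 + 5·18 = 97; slack = 109 − 97 = 12.

12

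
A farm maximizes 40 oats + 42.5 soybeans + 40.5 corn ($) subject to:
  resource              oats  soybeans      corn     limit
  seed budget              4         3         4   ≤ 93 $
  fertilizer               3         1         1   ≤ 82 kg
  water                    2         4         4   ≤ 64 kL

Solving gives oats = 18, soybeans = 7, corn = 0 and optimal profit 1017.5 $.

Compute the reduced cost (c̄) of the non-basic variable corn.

Binding: seed budget and water. Non-binding: fertilizer (21 unused).
By complementary slackness, y = 0 for the non-binding constraint.
From A_Bᵀ y = c: 4·y_seed budget + 2·y_water = 40; 3·y_seed budget + 4·y_water = 42.5.
Solving: y_seed budget = 7.5, y_water = 5.
Reduced cost of corn: c₃ − yᵀa₃ = 40.5 − (7.5·4 + 5·4) = 40.5 − 50 = -9.5.

-9.5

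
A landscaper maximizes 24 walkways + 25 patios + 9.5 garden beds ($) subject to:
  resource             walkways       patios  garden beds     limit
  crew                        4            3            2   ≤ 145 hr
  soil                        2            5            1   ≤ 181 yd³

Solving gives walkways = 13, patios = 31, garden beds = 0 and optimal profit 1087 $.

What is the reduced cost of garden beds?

At the optimum: crew uses 145 of 145 (binding); soil uses 181 of 181 (binding).
From A_Bᵀ y = c: 4·y_crew + 2·y_soil = 24; 3·y_crew + 5·y_soil = 25.
→ y_crew = 5 and y_soil = 2.
Reduced cost of garden beds: c₃ − yᵀa₃ = 9.5 − (5·2 + 2·1) = 9.5 − 12 = -2.5.

-2.5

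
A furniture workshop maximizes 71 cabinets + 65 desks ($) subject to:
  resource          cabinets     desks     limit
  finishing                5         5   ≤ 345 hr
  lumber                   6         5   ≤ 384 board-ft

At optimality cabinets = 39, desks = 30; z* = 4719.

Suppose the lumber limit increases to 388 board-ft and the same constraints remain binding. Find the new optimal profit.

4743

Both finishing and lumber are binding at x*.
Dual feasibility on the basic columns requires 5·y_finishing + 6·y_lumber = 71, 5·y_finishing + 5·y_lumber = 65.
This yields shadow prices y_finishing = 7, y_lumber = 6.
Δz = y_lumber·Δb = 6 × (4) = 24, so new z* = 4719 + 24 = 4743.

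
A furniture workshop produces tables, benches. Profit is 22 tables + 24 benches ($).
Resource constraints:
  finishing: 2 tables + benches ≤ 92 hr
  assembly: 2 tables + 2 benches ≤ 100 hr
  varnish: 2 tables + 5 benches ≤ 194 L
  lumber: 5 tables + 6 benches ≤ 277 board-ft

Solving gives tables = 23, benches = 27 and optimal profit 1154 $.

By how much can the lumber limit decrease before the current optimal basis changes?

Binding constraints: assembly, lumber. The basis is B = [[2,2],[5,6]] with det 2.
Per unit decrease in lumber, x* moves by d = (1, -1).
The basis stays optimal until finishing becomes binding; allowable decrease = 19 board-ft.

19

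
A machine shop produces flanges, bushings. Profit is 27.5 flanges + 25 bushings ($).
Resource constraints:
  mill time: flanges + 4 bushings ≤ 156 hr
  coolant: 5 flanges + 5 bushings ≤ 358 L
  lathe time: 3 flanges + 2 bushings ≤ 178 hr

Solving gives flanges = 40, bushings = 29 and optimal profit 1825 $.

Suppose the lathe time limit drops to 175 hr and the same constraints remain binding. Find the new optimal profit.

Binding: mill time and lathe time. Non-binding: coolant (13 unused).
Since coolant is not tight, its dual is 0.
The binding rows give the dual system: 1·y_mill time + 3·y_lathe time = 27.5 and 4·y_mill time + 2·y_lathe time = 25.
Solving: y_mill time = 2, y_lathe time = 8.5.
Δz = y_lathe time·Δb = 8.5 × (-3) = -25.5, so new z* = 1825 − 25.5 = 1799.5.

1799.5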